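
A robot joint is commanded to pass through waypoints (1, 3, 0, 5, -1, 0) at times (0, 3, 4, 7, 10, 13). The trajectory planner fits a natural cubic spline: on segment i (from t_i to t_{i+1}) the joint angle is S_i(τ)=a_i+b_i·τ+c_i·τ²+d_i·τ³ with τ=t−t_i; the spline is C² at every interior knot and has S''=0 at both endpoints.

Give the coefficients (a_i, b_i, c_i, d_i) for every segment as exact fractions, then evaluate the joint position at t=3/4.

  seg 0: a=1 b=2015/849 c=0 d=-161/849
  seg 1: a=3 b=-2332/849 c=-483/283 d=1234/849
  seg 2: a=0 b=-1528/849 c=751/283 d=-424/849
  seg 3: a=5 b=542/849 c=-521/283 d=2449/7641
  seg 4: a=-1 b=-1489/849 c=886/849 d=-886/7641
S(3/4) = 48903/18112

Δ: Δ0=2/3, Δ1=-3, Δ2=5/3, Δ3=-2, Δ4=1/3
row 1: diag=8, rhs=-22; c'=1/8, d'=-11/4
row 2: denom=8−1·1/8=63/8; d'=(28−1·-11/4)/(63/8)=82/21
row 3: denom=12−3·8/21=76/7; d'=(-22−3·82/21)/(76/7)=-59/19
row 4: denom=12−3·21/76=849/76; d'=(14−3·-59/19)/(849/76)=1772/849
back: M4=1772/849
back: M3=-59/19−21/76·1772/849=-1042/283
back: M2=82/21−8/21·-1042/283=1502/283
back: M1=-11/4−1/8·1502/283=-966/283
M: M0=0, M1=-966/283, M2=1502/283, M3=-1042/283, M4=1772/849, M5=0
seg 0: a=1, c=M0/2=0, d=(M1−M0)/(6·3)=-161/849, b=Δ0−h0·(2M0+M1)/6=2015/849
seg 1: a=3, c=M1/2=-483/283, d=(M2−M1)/(6·1)=1234/849, b=Δ1−h1·(2M1+M2)/6=-2332/849
seg 2: a=0, c=M2/2=751/283, d=(M3−M2)/(6·3)=-424/849, b=Δ2−h2·(2M2+M3)/6=-1528/849
seg 3: a=5, c=M3/2=-521/283, d=(M4−M3)/(6·3)=2449/7641, b=Δ3−h3·(2M3+M4)/6=542/849
seg 4: a=-1, c=M4/2=886/849, d=(M5−M4)/(6·3)=-886/7641, b=Δ4−h4·(2M4+M5)/6=-1489/849
t_q=3/4 → seg 0, τ=3/4; S=1+2015/849·τ+0·τ²+-161/849·τ³=48903/18112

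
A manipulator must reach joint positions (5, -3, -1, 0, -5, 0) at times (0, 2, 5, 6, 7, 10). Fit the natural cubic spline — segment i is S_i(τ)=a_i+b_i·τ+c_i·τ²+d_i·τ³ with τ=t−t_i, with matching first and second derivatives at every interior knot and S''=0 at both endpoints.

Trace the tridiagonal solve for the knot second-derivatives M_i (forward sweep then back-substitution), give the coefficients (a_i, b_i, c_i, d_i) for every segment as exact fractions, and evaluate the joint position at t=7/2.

Δ: Δ0=-4, Δ1=2/3, Δ2=1, Δ3=-5, Δ4=5/3
row 1: diag=10, rhs=28; c'=3/10, d'=14/5
row 2: denom=8−3·3/10=71/10; d'=(2−3·14/5)/(71/10)=-64/71
row 3: denom=4−1·10/71=274/71; d'=(-36−1·-64/71)/(274/71)=-1246/137
row 4: denom=8−1·71/274=2121/274; d'=(40−1·-1246/137)/(2121/274)=4484/707
back: M4=4484/707
back: M3=-1246/137−71/274·4484/707=-7592/707
back: M2=-64/71−10/71·-7592/707=432/707
back: M1=14/5−3/10·432/707=1850/707
M: M0=0, M1=1850/707, M2=432/707, M3=-7592/707, M4=4484/707, M5=0
seg 0: a=5, c=M0/2=0, d=(M1−M0)/(6·2)=925/4242, b=Δ0−h0·(2M0+M1)/6=-10334/2121
seg 1: a=-3, c=M1/2=925/707, d=(M2−M1)/(6·3)=-709/6363, b=Δ1−h1·(2M1+M2)/6=-4784/2121
seg 2: a=-1, c=M2/2=216/707, d=(M3−M2)/(6·1)=-4012/2121, b=Δ2−h2·(2M2+M3)/6=5485/2121
seg 3: a=0, c=M3/2=-3796/707, d=(M4−M3)/(6·1)=6038/2121, b=Δ3−h3·(2M3+M4)/6=-5255/2121
seg 4: a=-5, c=M4/2=2242/707, d=(M5−M4)/(6·3)=-2242/6363, b=Δ4−h4·(2M4+M5)/6=-9917/2121
t_q=7/2 → seg 1, τ=3/2; S=-3+-4784/2121·τ+925/707·τ²+-709/6363·τ³=-3083/808

  seg 0: a=5 b=-10334/2121 c=0 d=925/4242
  seg 1: a=-3 b=-4784/2121 c=925/707 d=-709/6363
  seg 2: a=-1 b=5485/2121 c=216/707 d=-4012/2121
  seg 3: a=0 b=-5255/2121 c=-3796/707 d=6038/2121
  seg 4: a=-5 b=-9917/2121 c=2242/707 d=-2242/6363
S(7/2) = -3083/808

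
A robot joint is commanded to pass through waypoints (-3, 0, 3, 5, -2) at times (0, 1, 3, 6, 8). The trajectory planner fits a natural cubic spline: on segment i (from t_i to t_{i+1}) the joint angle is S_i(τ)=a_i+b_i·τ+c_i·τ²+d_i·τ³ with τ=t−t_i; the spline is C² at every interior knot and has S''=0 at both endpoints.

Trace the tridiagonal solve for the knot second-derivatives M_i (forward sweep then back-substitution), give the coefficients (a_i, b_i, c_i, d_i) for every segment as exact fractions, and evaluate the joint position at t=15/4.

Δ: Δ0=3, Δ1=3/2, Δ2=2/3, Δ3=-7/2
row 1: diag=6, rhs=-9; c'=1/3, d'=-3/2
row 2: denom=10−2·1/3=28/3; d'=(-5−2·-3/2)/(28/3)=-3/14
row 3: denom=10−3·9/28=253/28; d'=(-25−3·-3/14)/(253/28)=-62/23
back: M3=-62/23
back: M2=-3/14−9/28·-62/23=15/23
back: M1=-3/2−1/3·15/23=-79/46
M: M0=0, M1=-79/46, M2=15/23, M3=-62/23, M4=0
seg 0: a=-3, c=M0/2=0, d=(M1−M0)/(6·1)=-79/276, b=Δ0−h0·(2M0+M1)/6=907/276
seg 1: a=0, c=M1/2=-79/92, d=(M2−M1)/(6·2)=109/552, b=Δ1−h1·(2M1+M2)/6=335/138
seg 2: a=3, c=M2/2=15/46, d=(M3−M2)/(6·3)=-77/414, b=Δ2−h2·(2M2+M3)/6=94/69
seg 3: a=5, c=M3/2=-31/23, d=(M4−M3)/(6·2)=31/138, b=Δ3−h3·(2M3+M4)/6=-235/138
t_q=15/4 → seg 2, τ=3/4; S=3+94/69·τ+15/46·τ²+-77/414·τ³=12149/2944

  seg 0: a=-3 b=907/276 c=0 d=-79/276
  seg 1: a=0 b=335/138 c=-79/92 d=109/552
  seg 2: a=3 b=94/69 c=15/46 d=-77/414
  seg 3: a=5 b=-235/138 c=-31/23 d=31/138
S(15/4) = 12149/2944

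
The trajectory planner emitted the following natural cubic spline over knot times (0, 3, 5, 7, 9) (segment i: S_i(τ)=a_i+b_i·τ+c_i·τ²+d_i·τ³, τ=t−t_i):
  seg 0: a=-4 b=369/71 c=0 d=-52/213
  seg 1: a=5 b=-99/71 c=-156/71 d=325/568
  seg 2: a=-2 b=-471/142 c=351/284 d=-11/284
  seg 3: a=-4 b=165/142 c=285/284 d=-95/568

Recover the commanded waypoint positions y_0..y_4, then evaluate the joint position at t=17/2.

y_0=-4 y_1=5 y_2=-2 y_3=-4 y_4=1
S(17/2) = -2561/4544

y_0 = S_0(0) = a_0 = -4
y_1 = S_1(0) = a_1 = 5
y_2 = S_2(0) = a_2 = -2
y_3 = S_3(0) = a_3 = -4
y_4 = S_3(2) = 1
t_q=17/2 is in segment 3 (τ=3/2); S_3(τ)=-2561/4544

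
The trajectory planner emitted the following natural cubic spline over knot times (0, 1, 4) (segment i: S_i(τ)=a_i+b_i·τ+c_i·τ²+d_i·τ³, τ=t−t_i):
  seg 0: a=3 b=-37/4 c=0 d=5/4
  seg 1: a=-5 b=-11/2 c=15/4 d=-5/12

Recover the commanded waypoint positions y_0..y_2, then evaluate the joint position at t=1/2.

y_0 = S_0(0) = a_0 = 3
y_1 = S_1(0) = a_1 = -5
y_2 = S_1(3) = 1
t_q=1/2 is in segment 0 (τ=1/2); S_0(τ)=-47/32

y_0=3 y_1=-5 y_2=1
S(1/2) = -47/32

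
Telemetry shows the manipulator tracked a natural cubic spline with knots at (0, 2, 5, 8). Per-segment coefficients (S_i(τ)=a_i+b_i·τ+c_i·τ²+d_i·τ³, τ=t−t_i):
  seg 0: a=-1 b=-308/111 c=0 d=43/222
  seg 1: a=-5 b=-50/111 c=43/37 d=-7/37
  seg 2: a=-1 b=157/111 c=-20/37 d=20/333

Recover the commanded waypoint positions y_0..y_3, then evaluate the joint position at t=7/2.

y_0 = S_0(0) = a_0 = -1
y_1 = S_1(0) = a_1 = -5
y_2 = S_2(0) = a_2 = -1
y_3 = S_2(3) = 0
t_q=7/2 is in segment 1 (τ=3/2); S_1(τ)=-1095/296

y_0=-1 y_1=-5 y_2=-1 y_3=0
S(7/2) = -1095/296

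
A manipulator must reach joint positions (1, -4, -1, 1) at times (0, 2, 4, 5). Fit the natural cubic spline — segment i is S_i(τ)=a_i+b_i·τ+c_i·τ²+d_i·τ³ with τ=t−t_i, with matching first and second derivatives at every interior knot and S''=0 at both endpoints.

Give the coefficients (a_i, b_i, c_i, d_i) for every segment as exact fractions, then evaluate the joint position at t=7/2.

Δ: Δ0=-5/2, Δ1=3/2, Δ2=2
row 1: diag=8, rhs=24; c'=1/4, d'=3
row 2: denom=6−2·1/4=11/2; d'=(3−2·3)/(11/2)=-6/11
back: M2=-6/11
back: M1=3−1/4·-6/11=69/22
M: M0=0, M1=69/22, M2=-6/11, M3=0
seg 0: a=1, c=M0/2=0, d=(M1−M0)/(6·2)=23/88, b=Δ0−h0·(2M0+M1)/6=-39/11
seg 1: a=-4, c=M1/2=69/44, d=(M2−M1)/(6·2)=-27/88, b=Δ1−h1·(2M1+M2)/6=-9/22
seg 2: a=-1, c=M2/2=-3/11, d=(M3−M2)/(6·1)=1/11, b=Δ2−h2·(2M2+M3)/6=24/11
t_q=7/2 → seg 1, τ=3/2; S=-4+-9/22·τ+69/44·τ²+-27/88·τ³=-1493/704

  seg 0: a=1 b=-39/11 c=0 d=23/88
  seg 1: a=-4 b=-9/22 c=69/44 d=-27/88
  seg 2: a=-1 b=24/11 c=-3/11 d=1/11
S(7/2) = -1493/704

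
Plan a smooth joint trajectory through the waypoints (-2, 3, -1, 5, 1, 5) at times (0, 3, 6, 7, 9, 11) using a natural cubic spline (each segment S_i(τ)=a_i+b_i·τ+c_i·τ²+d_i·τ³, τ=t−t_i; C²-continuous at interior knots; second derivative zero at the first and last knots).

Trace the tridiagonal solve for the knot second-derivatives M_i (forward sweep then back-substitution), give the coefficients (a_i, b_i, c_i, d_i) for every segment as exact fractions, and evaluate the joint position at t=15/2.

Δ: Δ0=5/3, Δ1=-4/3, Δ2=6, Δ3=-2, Δ4=2
row 1: diag=12, rhs=-18; c'=1/4, d'=-3/2
row 2: denom=8−3·1/4=29/4; d'=(44−3·-3/2)/(29/4)=194/29
row 3: denom=6−1·4/29=170/29; d'=(-48−1·194/29)/(170/29)=-793/85
row 4: denom=8−2·29/85=622/85; d'=(24−2·-793/85)/(622/85)=1813/311
back: M4=1813/311
back: M3=-793/85−29/85·1813/311=-3520/311
back: M2=194/29−4/29·-3520/311=2566/311
back: M1=-3/2−1/4·2566/311=-1108/311
M: M0=0, M1=-1108/311, M2=2566/311, M3=-3520/311, M4=1813/311, M5=0
seg 0: a=-2, c=M0/2=0, d=(M1−M0)/(6·3)=-554/2799, b=Δ0−h0·(2M0+M1)/6=3217/933
seg 1: a=3, c=M1/2=-554/311, d=(M2−M1)/(6·3)=1837/2799, b=Δ1−h1·(2M1+M2)/6=-1769/933
seg 2: a=-1, c=M2/2=1283/311, d=(M3−M2)/(6·1)=-3043/933, b=Δ2−h2·(2M2+M3)/6=4792/933
seg 3: a=5, c=M3/2=-1760/311, d=(M4−M3)/(6·2)=5333/3732, b=Δ3−h3·(2M3+M4)/6=3361/933
seg 4: a=1, c=M4/2=1813/622, d=(M5−M4)/(6·2)=-1813/3732, b=Δ4−h4·(2M4+M5)/6=-1760/933
t_q=15/2 → seg 3, τ=1/2; S=5+3361/933·τ+-1760/311·τ²+5333/3732·τ³=55383/9952

  seg 0: a=-2 b=3217/933 c=0 d=-554/2799
  seg 1: a=3 b=-1769/933 c=-554/311 d=1837/2799
  seg 2: a=-1 b=4792/933 c=1283/311 d=-3043/933
  seg 3: a=5 b=3361/933 c=-1760/311 d=5333/3732
  seg 4: a=1 b=-1760/933 c=1813/622 d=-1813/3732
S(15/2) = 55383/9952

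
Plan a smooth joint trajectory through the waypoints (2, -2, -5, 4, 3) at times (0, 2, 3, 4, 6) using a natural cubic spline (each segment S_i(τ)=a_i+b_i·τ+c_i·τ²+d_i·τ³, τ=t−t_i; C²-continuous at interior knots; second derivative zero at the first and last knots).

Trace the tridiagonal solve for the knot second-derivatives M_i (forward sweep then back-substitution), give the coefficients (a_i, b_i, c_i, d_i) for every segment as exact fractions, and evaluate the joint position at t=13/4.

Δ: Δ0=-2, Δ1=-3, Δ2=9, Δ3=-1/2
row 1: diag=6, rhs=-6; c'=1/6, d'=-1
row 2: denom=4−1·1/6=23/6; d'=(72−1·-1)/(23/6)=438/23
row 3: denom=6−1·6/23=132/23; d'=(-57−1·438/23)/(132/23)=-53/4
back: M3=-53/4
back: M2=438/23−6/23·-53/4=45/2
back: M1=-1−1/6·45/2=-19/4
M: M0=0, M1=-19/4, M2=45/2, M3=-53/4, M4=0
seg 0: a=2, c=M0/2=0, d=(M1−M0)/(6·2)=-19/48, b=Δ0−h0·(2M0+M1)/6=-5/12
seg 1: a=-2, c=M1/2=-19/8, d=(M2−M1)/(6·1)=109/24, b=Δ1−h1·(2M1+M2)/6=-31/6
seg 2: a=-5, c=M2/2=45/4, d=(M3−M2)/(6·1)=-143/24, b=Δ2−h2·(2M2+M3)/6=89/24
seg 3: a=4, c=M3/2=-53/8, d=(M4−M3)/(6·2)=53/48, b=Δ3−h3·(2M3+M4)/6=25/3
t_q=13/4 → seg 2, τ=1/4; S=-5+89/24·τ+45/4·τ²+-143/24·τ³=-1773/512

  seg 0: a=2 b=-5/12 c=0 d=-19/48
  seg 1: a=-2 b=-31/6 c=-19/8 d=109/24
  seg 2: a=-5 b=89/24 c=45/4 d=-143/24
  seg 3: a=4 b=25/3 c=-53/8 d=53/48
S(13/4) = -1773/512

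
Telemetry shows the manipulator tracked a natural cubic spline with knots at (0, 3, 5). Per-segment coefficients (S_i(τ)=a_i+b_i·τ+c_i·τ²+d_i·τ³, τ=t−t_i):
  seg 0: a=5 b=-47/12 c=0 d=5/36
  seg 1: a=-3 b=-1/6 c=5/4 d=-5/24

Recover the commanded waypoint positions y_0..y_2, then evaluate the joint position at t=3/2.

y_0 = S_0(0) = a_0 = 5
y_1 = S_1(0) = a_1 = -3
y_2 = S_1(2) = 0
t_q=3/2 is in segment 0 (τ=3/2); S_0(τ)=-13/32

y_0=5 y_1=-3 y_2=0
S(3/2) = -13/32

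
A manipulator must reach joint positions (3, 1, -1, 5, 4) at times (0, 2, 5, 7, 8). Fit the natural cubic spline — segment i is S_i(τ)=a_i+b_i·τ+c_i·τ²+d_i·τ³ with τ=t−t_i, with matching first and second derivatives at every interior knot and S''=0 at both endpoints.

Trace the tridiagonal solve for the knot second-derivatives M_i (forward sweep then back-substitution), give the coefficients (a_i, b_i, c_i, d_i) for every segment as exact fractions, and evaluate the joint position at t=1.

Δ: Δ0=-1, Δ1=-2/3, Δ2=3, Δ3=-1
row 1: diag=10, rhs=2; c'=3/10, d'=1/5
row 2: denom=10−3·3/10=91/10; d'=(22−3·1/5)/(91/10)=214/91
row 3: denom=6−2·20/91=506/91; d'=(-24−2·214/91)/(506/91)=-1306/253
back: M3=-1306/253
back: M2=214/91−20/91·-1306/253=882/253
back: M1=1/5−3/10·882/253=-214/253
M: M0=0, M1=-214/253, M2=882/253, M3=-1306/253, M4=0
seg 0: a=3, c=M0/2=0, d=(M1−M0)/(6·2)=-107/1518, b=Δ0−h0·(2M0+M1)/6=-545/759
seg 1: a=1, c=M1/2=-107/253, d=(M2−M1)/(6·3)=548/2277, b=Δ1−h1·(2M1+M2)/6=-1187/759
seg 2: a=-1, c=M2/2=441/253, d=(M3−M2)/(6·2)=-547/759, b=Δ2−h2·(2M2+M3)/6=1819/759
seg 3: a=5, c=M3/2=-653/253, d=(M4−M3)/(6·1)=653/759, b=Δ3−h3·(2M3+M4)/6=547/759
t_q=1 → seg 0, τ=1; S=3+-545/759·τ+0·τ²+-107/1518·τ³=1119/506

  seg 0: a=3 b=-545/759 c=0 d=-107/1518
  seg 1: a=1 b=-1187/759 c=-107/253 d=548/2277
  seg 2: a=-1 b=1819/759 c=441/253 d=-547/759
  seg 3: a=5 b=547/759 c=-653/253 d=653/759
S(1) = 1119/506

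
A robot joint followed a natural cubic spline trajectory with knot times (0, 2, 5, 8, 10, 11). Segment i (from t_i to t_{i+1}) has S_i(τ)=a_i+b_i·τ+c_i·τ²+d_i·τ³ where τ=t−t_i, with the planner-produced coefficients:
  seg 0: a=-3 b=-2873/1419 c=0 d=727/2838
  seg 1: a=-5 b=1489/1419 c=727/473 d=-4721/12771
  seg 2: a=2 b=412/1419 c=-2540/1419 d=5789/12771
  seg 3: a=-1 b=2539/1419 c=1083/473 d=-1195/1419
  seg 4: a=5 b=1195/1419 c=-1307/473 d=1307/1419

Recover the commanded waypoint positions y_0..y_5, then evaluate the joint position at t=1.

y_0=-3 y_1=-5 y_2=2 y_3=-1 y_4=5 y_5=4
S(1) = -4511/946

y_0 = S_0(0) = a_0 = -3
y_1 = S_1(0) = a_1 = -5
y_2 = S_2(0) = a_2 = 2
y_3 = S_3(0) = a_3 = -1
y_4 = S_4(0) = a_4 = 5
y_5 = S_4(1) = 4
t_q=1 is in segment 0 (τ=1); S_0(τ)=-4511/946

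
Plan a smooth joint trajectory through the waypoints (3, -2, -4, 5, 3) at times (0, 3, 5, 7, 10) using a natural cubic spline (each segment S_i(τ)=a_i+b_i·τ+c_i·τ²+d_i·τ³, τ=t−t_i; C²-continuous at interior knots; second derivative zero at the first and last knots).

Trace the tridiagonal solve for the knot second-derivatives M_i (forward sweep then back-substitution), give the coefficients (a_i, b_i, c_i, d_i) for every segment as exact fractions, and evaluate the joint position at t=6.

Δ: Δ0=-5/3, Δ1=-1, Δ2=9/2, Δ3=-2/3
row 1: diag=10, rhs=4; c'=1/5, d'=2/5
row 2: denom=8−2·1/5=38/5; d'=(33−2·2/5)/(38/5)=161/38
row 3: denom=10−2·5/19=180/19; d'=(-31−2·161/38)/(180/19)=-25/6
back: M3=-25/6
back: M2=161/38−5/19·-25/6=16/3
back: M1=2/5−1/5·16/3=-2/3
M: M0=0, M1=-2/3, M2=16/3, M3=-25/6, M4=0
seg 0: a=3, c=M0/2=0, d=(M1−M0)/(6·3)=-1/27, b=Δ0−h0·(2M0+M1)/6=-4/3
seg 1: a=-2, c=M1/2=-1/3, d=(M2−M1)/(6·2)=1/2, b=Δ1−h1·(2M1+M2)/6=-7/3
seg 2: a=-4, c=M2/2=8/3, d=(M3−M2)/(6·2)=-19/24, b=Δ2−h2·(2M2+M3)/6=7/3
seg 3: a=5, c=M3/2=-25/12, d=(M4−M3)/(6·3)=25/108, b=Δ3−h3·(2M3+M4)/6=7/2
t_q=6 → seg 2, τ=1; S=-4+7/3·τ+8/3·τ²+-19/24·τ³=5/24

  seg 0: a=3 b=-4/3 c=0 d=-1/27
  seg 1: a=-2 b=-7/3 c=-1/3 d=1/2
  seg 2: a=-4 b=7/3 c=8/3 d=-19/24
  seg 3: a=5 b=7/2 c=-25/12 d=25/108
S(6) = 5/24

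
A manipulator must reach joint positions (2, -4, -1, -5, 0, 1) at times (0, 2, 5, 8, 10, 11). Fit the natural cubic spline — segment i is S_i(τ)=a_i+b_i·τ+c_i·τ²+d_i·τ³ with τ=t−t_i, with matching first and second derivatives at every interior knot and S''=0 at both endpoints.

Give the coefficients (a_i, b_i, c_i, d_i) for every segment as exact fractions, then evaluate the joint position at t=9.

  seg 0: a=2 b=-5806/1419 c=0 d=1549/5676
  seg 1: a=-4 b=-1159/1419 c=1549/946 d=-8785/25542
  seg 2: a=-1 b=-791/2838 c=-2069/1419 d=9421/25542
  seg 3: a=-5 b=1322/1419 c=1761/946 d=-6115/11352
  seg 4: a=0 b=5431/2838 c=-2593/1892 d=2593/5676
S(9) = -10389/3784

Δ: Δ0=-3, Δ1=1, Δ2=-4/3, Δ3=5/2, Δ4=1
row 1: diag=10, rhs=24; c'=3/10, d'=12/5
row 2: denom=12−3·3/10=111/10; d'=(-14−3·12/5)/(111/10)=-212/111
row 3: denom=10−3·10/37=340/37; d'=(23−3·-212/111)/(340/37)=1063/340
row 4: denom=6−2·37/170=473/85; d'=(-9−2·1063/340)/(473/85)=-2593/946
back: M4=-2593/946
back: M3=1063/340−37/170·-2593/946=1761/473
back: M2=-212/111−10/37·1761/473=-4138/1419
back: M1=12/5−3/10·-4138/1419=1549/473
M: M0=0, M1=1549/473, M2=-4138/1419, M3=1761/473, M4=-2593/946, M5=0
seg 0: a=2, c=M0/2=0, d=(M1−M0)/(6·2)=1549/5676, b=Δ0−h0·(2M0+M1)/6=-5806/1419
seg 1: a=-4, c=M1/2=1549/946, d=(M2−M1)/(6·3)=-8785/25542, b=Δ1−h1·(2M1+M2)/6=-1159/1419
seg 2: a=-1, c=M2/2=-2069/1419, d=(M3−M2)/(6·3)=9421/25542, b=Δ2−h2·(2M2+M3)/6=-791/2838
seg 3: a=-5, c=M3/2=1761/946, d=(M4−M3)/(6·2)=-6115/11352, b=Δ3−h3·(2M3+M4)/6=1322/1419
seg 4: a=0, c=M4/2=-2593/1892, d=(M5−M4)/(6·1)=2593/5676, b=Δ4−h4·(2M4+M5)/6=5431/2838
t_q=9 → seg 3, τ=1; S=-5+1322/1419·τ+1761/946·τ²+-6115/11352·τ³=-10389/3784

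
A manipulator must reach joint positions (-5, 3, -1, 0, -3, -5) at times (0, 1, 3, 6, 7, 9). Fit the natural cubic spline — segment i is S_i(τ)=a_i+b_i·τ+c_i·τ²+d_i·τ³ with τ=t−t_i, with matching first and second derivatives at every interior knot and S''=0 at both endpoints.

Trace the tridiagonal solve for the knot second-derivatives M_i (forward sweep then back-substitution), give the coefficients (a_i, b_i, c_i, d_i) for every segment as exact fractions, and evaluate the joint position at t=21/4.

  seg 0: a=-5 b=34463/3462 c=0 d=-6767/3462
  seg 1: a=3 b=7081/1731 c=-6767/1154 d=4879/3462
  seg 2: a=-1 b=-4247/1731 c=2991/1154 d=-1919/3462
  seg 3: a=0 b=-6469/3462 c=-1383/577 d=4381/3462
  seg 4: a=-3 b=-4961/1731 c=1615/1154 d=-1615/6924
S(21/4) = 21199/73856

Δ: Δ0=8, Δ1=-2, Δ2=1/3, Δ3=-3, Δ4=-1
row 1: diag=6, rhs=-60; c'=1/3, d'=-10
row 2: denom=10−2·1/3=28/3; d'=(14−2·-10)/(28/3)=51/14
row 3: denom=8−3·9/28=197/28; d'=(-20−3·51/14)/(197/28)=-866/197
row 4: denom=6−1·28/197=1154/197; d'=(12−1·-866/197)/(1154/197)=1615/577
back: M4=1615/577
back: M3=-866/197−28/197·1615/577=-2766/577
back: M2=51/14−9/28·-2766/577=2991/577
back: M1=-10−1/3·2991/577=-6767/577
M: M0=0, M1=-6767/577, M2=2991/577, M3=-2766/577, M4=1615/577, M5=0
seg 0: a=-5, c=M0/2=0, d=(M1−M0)/(6·1)=-6767/3462, b=Δ0−h0·(2M0+M1)/6=34463/3462
seg 1: a=3, c=M1/2=-6767/1154, d=(M2−M1)/(6·2)=4879/3462, b=Δ1−h1·(2M1+M2)/6=7081/1731
seg 2: a=-1, c=M2/2=2991/1154, d=(M3−M2)/(6·3)=-1919/3462, b=Δ2−h2·(2M2+M3)/6=-4247/1731
seg 3: a=0, c=M3/2=-1383/577, d=(M4−M3)/(6·1)=4381/3462, b=Δ3−h3·(2M3+M4)/6=-6469/3462
seg 4: a=-3, c=M4/2=1615/1154, d=(M5−M4)/(6·2)=-1615/6924, b=Δ4−h4·(2M4+M5)/6=-4961/1731
t_q=21/4 → seg 2, τ=9/4; S=-1+-4247/1731·τ+2991/1154·τ²+-1919/3462·τ³=21199/73856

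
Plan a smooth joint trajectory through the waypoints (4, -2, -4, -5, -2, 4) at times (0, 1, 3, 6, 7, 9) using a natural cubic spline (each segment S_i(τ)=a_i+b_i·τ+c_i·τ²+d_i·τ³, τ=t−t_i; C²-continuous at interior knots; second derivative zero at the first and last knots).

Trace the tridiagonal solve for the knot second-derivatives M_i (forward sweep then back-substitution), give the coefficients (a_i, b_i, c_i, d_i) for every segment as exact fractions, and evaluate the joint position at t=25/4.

Δ: Δ0=-6, Δ1=-1, Δ2=-1/3, Δ3=3, Δ4=3
row 1: diag=6, rhs=30; c'=1/3, d'=5
row 2: denom=10−2·1/3=28/3; d'=(4−2·5)/(28/3)=-9/14
row 3: denom=8−3·9/28=197/28; d'=(20−3·-9/14)/(197/28)=614/197
row 4: denom=6−1·28/197=1154/197; d'=(0−1·614/197)/(1154/197)=-307/577
back: M4=-307/577
back: M3=614/197−28/197·-307/577=1842/577
back: M2=-9/14−9/28·1842/577=-963/577
back: M1=5−1/3·-963/577=3206/577
M: M0=0, M1=3206/577, M2=-963/577, M3=1842/577, M4=-307/577, M5=0
seg 0: a=4, c=M0/2=0, d=(M1−M0)/(6·1)=1603/1731, b=Δ0−h0·(2M0+M1)/6=-11989/1731
seg 1: a=-2, c=M1/2=1603/577, d=(M2−M1)/(6·2)=-4169/6924, b=Δ1−h1·(2M1+M2)/6=-7180/1731
seg 2: a=-4, c=M2/2=-963/1154, d=(M3−M2)/(6·3)=935/3462, b=Δ2−h2·(2M2+M3)/6=-451/1731
seg 3: a=-5, c=M3/2=921/577, d=(M4−M3)/(6·1)=-2149/3462, b=Δ3−h3·(2M3+M4)/6=7009/3462
seg 4: a=-2, c=M4/2=-307/1154, d=(M5−M4)/(6·2)=307/6924, b=Δ4−h4·(2M4+M5)/6=5807/1731
t_q=25/4 → seg 3, τ=1/4; S=-5+7009/3462·τ+921/577·τ²+-2149/3462·τ³=-325247/73856

  seg 0: a=4 b=-11989/1731 c=0 d=1603/1731
  seg 1: a=-2 b=-7180/1731 c=1603/577 d=-4169/6924
  seg 2: a=-4 b=-451/1731 c=-963/1154 d=935/3462
  seg 3: a=-5 b=7009/3462 c=921/577 d=-2149/3462
  seg 4: a=-2 b=5807/1731 c=-307/1154 d=307/6924
S(25/4) = -325247/73856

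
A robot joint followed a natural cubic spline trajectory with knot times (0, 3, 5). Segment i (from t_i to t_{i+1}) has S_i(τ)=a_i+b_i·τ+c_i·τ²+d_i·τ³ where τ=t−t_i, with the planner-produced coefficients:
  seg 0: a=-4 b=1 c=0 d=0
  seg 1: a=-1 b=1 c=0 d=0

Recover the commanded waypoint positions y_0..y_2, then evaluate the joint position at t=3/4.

y_0 = S_0(0) = a_0 = -4
y_1 = S_1(0) = a_1 = -1
y_2 = S_1(2) = 1
t_q=3/4 is in segment 0 (τ=3/4); S_0(τ)=-13/4

y_0=-4 y_1=-1 y_2=1
S(3/4) = -13/4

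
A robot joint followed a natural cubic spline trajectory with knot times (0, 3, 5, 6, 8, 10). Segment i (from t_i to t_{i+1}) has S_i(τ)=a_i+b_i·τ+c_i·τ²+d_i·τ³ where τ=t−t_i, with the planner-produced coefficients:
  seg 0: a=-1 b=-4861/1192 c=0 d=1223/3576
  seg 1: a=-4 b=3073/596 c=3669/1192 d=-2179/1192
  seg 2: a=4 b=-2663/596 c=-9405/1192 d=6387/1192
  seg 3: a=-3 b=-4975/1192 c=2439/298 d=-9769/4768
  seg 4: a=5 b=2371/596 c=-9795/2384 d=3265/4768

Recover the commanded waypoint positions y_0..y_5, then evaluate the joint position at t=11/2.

y_0 = S_0(0) = a_0 = -1
y_1 = S_1(0) = a_1 = -4
y_2 = S_2(0) = a_2 = 4
y_3 = S_3(0) = a_3 = -3
y_4 = S_4(0) = a_4 = 5
y_5 = S_4(2) = 2
t_q=11/2 is in segment 2 (τ=1/2); S_2(τ)=4417/9536

y_0=-1 y_1=-4 y_2=4 y_3=-3 y_4=5 y_5=2
S(11/2) = 4417/9536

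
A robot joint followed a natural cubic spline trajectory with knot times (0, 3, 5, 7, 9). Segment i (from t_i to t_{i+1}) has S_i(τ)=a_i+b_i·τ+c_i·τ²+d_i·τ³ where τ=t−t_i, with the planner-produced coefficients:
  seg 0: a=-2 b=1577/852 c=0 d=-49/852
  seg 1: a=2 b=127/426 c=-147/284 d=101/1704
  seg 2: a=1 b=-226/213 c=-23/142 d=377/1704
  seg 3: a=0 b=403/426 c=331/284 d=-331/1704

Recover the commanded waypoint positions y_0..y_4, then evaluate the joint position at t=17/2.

y_0=-2 y_1=2 y_2=1 y_3=0 y_4=5
S(17/2) = 15385/4544

y_0 = S_0(0) = a_0 = -2
y_1 = S_1(0) = a_1 = 2
y_2 = S_2(0) = a_2 = 1
y_3 = S_3(0) = a_3 = 0
y_4 = S_3(2) = 5
t_q=17/2 is in segment 3 (τ=3/2); S_3(τ)=15385/4544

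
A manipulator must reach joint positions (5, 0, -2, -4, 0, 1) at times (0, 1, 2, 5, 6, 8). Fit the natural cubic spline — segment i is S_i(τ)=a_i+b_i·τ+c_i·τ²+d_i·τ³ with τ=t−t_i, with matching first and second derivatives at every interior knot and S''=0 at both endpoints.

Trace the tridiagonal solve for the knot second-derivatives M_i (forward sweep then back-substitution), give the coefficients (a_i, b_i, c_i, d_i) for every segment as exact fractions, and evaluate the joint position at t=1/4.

Δ: Δ0=-5, Δ1=-2, Δ2=-2/3, Δ3=4, Δ4=1/2
row 1: diag=4, rhs=18; c'=1/4, d'=9/2
row 2: denom=8−1·1/4=31/4; d'=(8−1·9/2)/(31/4)=14/31
row 3: denom=8−3·12/31=212/31; d'=(28−3·14/31)/(212/31)=413/106
row 4: denom=6−1·31/212=1241/212; d'=(-21−1·413/106)/(1241/212)=-5278/1241
back: M4=-5278/1241
back: M3=413/106−31/212·-5278/1241=5607/1241
back: M2=14/31−12/31·5607/1241=-1610/1241
back: M1=9/2−1/4·-1610/1241=5987/1241
M: M0=0, M1=5987/1241, M2=-1610/1241, M3=5607/1241, M4=-5278/1241, M5=0
seg 0: a=5, c=M0/2=0, d=(M1−M0)/(6·1)=5987/7446, b=Δ0−h0·(2M0+M1)/6=-43217/7446
seg 1: a=0, c=M1/2=5987/2482, d=(M2−M1)/(6·1)=-7597/7446, b=Δ1−h1·(2M1+M2)/6=-12628/3723
seg 2: a=-2, c=M2/2=-805/1241, d=(M3−M2)/(6·3)=7217/22338, b=Δ2−h2·(2M2+M3)/6=-12125/7446
seg 3: a=-4, c=M3/2=5607/2482, d=(M4−M3)/(6·1)=-10885/7446, b=Δ3−h3·(2M3+M4)/6=11924/3723
seg 4: a=0, c=M4/2=-2639/1241, d=(M5−M4)/(6·2)=2639/7446, b=Δ4−h4·(2M4+M5)/6=24835/7446
t_q=1/4 → seg 0, τ=1/4; S=5+-43217/7446·τ+0·τ²+5987/7446·τ³=565745/158848

  seg 0: a=5 b=-43217/7446 c=0 d=5987/7446
  seg 1: a=0 b=-12628/3723 c=5987/2482 d=-7597/7446
  seg 2: a=-2 b=-12125/7446 c=-805/1241 d=7217/22338
  seg 3: a=-4 b=11924/3723 c=5607/2482 d=-10885/7446
  seg 4: a=0 b=24835/7446 c=-2639/1241 d=2639/7446
S(1/4) = 565745/158848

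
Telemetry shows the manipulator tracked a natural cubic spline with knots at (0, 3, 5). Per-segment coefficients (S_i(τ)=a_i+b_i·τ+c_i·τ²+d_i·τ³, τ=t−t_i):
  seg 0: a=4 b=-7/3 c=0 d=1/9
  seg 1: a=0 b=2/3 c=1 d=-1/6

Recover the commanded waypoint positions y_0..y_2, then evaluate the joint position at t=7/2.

y_0=4 y_1=0 y_2=4
S(7/2) = 9/16

y_0 = S_0(0) = a_0 = 4
y_1 = S_1(0) = a_1 = 0
y_2 = S_1(2) = 4
t_q=7/2 is in segment 1 (τ=1/2); S_1(τ)=9/16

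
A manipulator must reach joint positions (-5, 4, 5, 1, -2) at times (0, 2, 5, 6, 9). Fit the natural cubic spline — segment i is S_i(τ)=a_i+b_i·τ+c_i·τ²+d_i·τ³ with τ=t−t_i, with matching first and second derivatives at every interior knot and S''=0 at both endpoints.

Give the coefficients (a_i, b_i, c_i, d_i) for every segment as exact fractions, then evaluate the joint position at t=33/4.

  seg 0: a=-5 b=1405/279 c=0 d=-299/2232
  seg 1: a=4 b=1913/558 c=-299/372 d=-763/10044
  seg 2: a=5 b=-3845/1116 c=-415/279 d=347/372
  seg 3: a=1 b=-2021/558 c=1463/1116 d=-1463/10044
S(33/4) = -17235/7936

Δ: Δ0=9/2, Δ1=1/3, Δ2=-4, Δ3=-1
row 1: diag=10, rhs=-25; c'=3/10, d'=-5/2
row 2: denom=8−3·3/10=71/10; d'=(-26−3·-5/2)/(71/10)=-185/71
row 3: denom=8−1·10/71=558/71; d'=(18−1·-185/71)/(558/71)=1463/558
back: M3=1463/558
back: M2=-185/71−10/71·1463/558=-830/279
back: M1=-5/2−3/10·-830/279=-299/186
M: M0=0, M1=-299/186, M2=-830/279, M3=1463/558, M4=0
seg 0: a=-5, c=M0/2=0, d=(M1−M0)/(6·2)=-299/2232, b=Δ0−h0·(2M0+M1)/6=1405/279
seg 1: a=4, c=M1/2=-299/372, d=(M2−M1)/(6·3)=-763/10044, b=Δ1−h1·(2M1+M2)/6=1913/558
seg 2: a=5, c=M2/2=-415/279, d=(M3−M2)/(6·1)=347/372, b=Δ2−h2·(2M2+M3)/6=-3845/1116
seg 3: a=1, c=M3/2=1463/1116, d=(M4−M3)/(6·3)=-1463/10044, b=Δ3−h3·(2M3+M4)/6=-2021/558
t_q=33/4 → seg 3, τ=9/4; S=1+-2021/558·τ+1463/1116·τ²+-1463/10044·τ³=-17235/7936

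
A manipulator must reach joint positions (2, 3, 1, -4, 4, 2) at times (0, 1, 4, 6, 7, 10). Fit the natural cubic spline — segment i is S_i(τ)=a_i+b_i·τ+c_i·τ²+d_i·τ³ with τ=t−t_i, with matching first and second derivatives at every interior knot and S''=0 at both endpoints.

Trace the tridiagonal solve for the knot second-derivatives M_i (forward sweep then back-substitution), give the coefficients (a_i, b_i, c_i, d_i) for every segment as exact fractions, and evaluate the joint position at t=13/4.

Δ: Δ0=1, Δ1=-2/3, Δ2=-5/2, Δ3=8, Δ4=-2/3
row 1: diag=8, rhs=-10; c'=3/8, d'=-5/4
row 2: denom=10−3·3/8=71/8; d'=(-11−3·-5/4)/(71/8)=-58/71
row 3: denom=6−2·16/71=394/71; d'=(63−2·-58/71)/(394/71)=4589/394
row 4: denom=8−1·71/394=3081/394; d'=(-52−1·4589/394)/(3081/394)=-643/79
back: M4=-643/79
back: M3=4589/394−71/394·-643/79=1036/79
back: M2=-58/71−16/71·1036/79=-298/79
back: M1=-5/4−3/8·-298/79=13/79
M: M0=0, M1=13/79, M2=-298/79, M3=1036/79, M4=-643/79, M5=0
seg 0: a=2, c=M0/2=0, d=(M1−M0)/(6·1)=13/474, b=Δ0−h0·(2M0+M1)/6=461/474
seg 1: a=3, c=M1/2=13/158, d=(M2−M1)/(6·3)=-311/1422, b=Δ1−h1·(2M1+M2)/6=250/237
seg 2: a=1, c=M2/2=-149/79, d=(M3−M2)/(6·2)=667/474, b=Δ2−h2·(2M2+M3)/6=-2065/474
seg 3: a=-4, c=M3/2=518/79, d=(M4−M3)/(6·1)=-1679/474, b=Δ3−h3·(2M3+M4)/6=2363/474
seg 4: a=4, c=M4/2=-643/158, d=(M5−M4)/(6·3)=643/1422, b=Δ4−h4·(2M4+M5)/6=1771/237
t_q=13/4 → seg 1, τ=9/4; S=3+250/237·τ+13/158·τ²+-311/1422·τ³=33357/10112

  seg 0: a=2 b=461/474 c=0 d=13/474
  seg 1: a=3 b=250/237 c=13/158 d=-311/1422
  seg 2: a=1 b=-2065/474 c=-149/79 d=667/474
  seg 3: a=-4 b=2363/474 c=518/79 d=-1679/474
  seg 4: a=4 b=1771/237 c=-643/158 d=643/1422
S(13/4) = 33357/10112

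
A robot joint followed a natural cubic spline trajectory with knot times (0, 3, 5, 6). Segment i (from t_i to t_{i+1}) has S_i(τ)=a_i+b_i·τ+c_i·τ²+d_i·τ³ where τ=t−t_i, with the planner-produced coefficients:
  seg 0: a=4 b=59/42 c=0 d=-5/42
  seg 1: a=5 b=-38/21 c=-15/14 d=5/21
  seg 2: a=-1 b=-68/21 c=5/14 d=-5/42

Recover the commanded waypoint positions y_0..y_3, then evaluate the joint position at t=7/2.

y_0=4 y_1=5 y_2=-1 y_3=-4
S(7/2) = 27/7

y_0 = S_0(0) = a_0 = 4
y_1 = S_1(0) = a_1 = 5
y_2 = S_2(0) = a_2 = -1
y_3 = S_2(1) = -4
t_q=7/2 is in segment 1 (τ=1/2); S_1(τ)=27/7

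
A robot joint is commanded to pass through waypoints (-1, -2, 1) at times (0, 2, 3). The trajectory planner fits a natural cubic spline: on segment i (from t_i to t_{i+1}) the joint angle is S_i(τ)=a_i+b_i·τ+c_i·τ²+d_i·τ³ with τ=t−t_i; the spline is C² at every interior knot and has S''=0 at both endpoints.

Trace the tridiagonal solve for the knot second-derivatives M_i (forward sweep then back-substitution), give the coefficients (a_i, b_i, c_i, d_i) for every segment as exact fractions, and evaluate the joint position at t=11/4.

Δ: Δ0=-1/2, Δ1=3
row 1: diag=6, rhs=21; c'=1/6, d'=7/2
back: M1=7/2
M: M0=0, M1=7/2, M2=0
seg 0: a=-1, c=M0/2=0, d=(M1−M0)/(6·2)=7/24, b=Δ0−h0·(2M0+M1)/6=-5/3
seg 1: a=-2, c=M1/2=7/4, d=(M2−M1)/(6·1)=-7/12, b=Δ1−h1·(2M1+M2)/6=11/6
t_q=11/4 → seg 1, τ=3/4; S=-2+11/6·τ+7/4·τ²+-7/12·τ³=29/256

  seg 0: a=-1 b=-5/3 c=0 d=7/24
  seg 1: a=-2 b=11/6 c=7/4 d=-7/12
S(11/4) = 29/256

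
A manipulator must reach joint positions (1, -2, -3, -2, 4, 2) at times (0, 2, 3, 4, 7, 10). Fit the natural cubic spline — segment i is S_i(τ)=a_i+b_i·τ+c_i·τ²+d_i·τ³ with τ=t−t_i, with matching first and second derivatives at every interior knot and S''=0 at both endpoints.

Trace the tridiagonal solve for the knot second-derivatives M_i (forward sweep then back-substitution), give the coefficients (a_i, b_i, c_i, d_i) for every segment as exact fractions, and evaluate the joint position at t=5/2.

Δ: Δ0=-3/2, Δ1=-1, Δ2=1, Δ3=2, Δ4=-2/3
row 1: diag=6, rhs=3; c'=1/6, d'=1/2
row 2: denom=4−1·1/6=23/6; d'=(12−1·1/2)/(23/6)=3
row 3: denom=8−1·6/23=178/23; d'=(6−1·3)/(178/23)=69/178
row 4: denom=12−3·69/178=1929/178; d'=(-16−3·69/178)/(1929/178)=-3055/1929
back: M4=-3055/1929
back: M3=69/178−69/178·-3055/1929=644/643
back: M2=3−6/23·644/643=1761/643
back: M1=1/2−1/6·1761/643=28/643
M: M0=0, M1=28/643, M2=1761/643, M3=644/643, M4=-3055/1929, M5=0
seg 0: a=1, c=M0/2=0, d=(M1−M0)/(6·2)=7/1929, b=Δ0−h0·(2M0+M1)/6=-5843/3858
seg 1: a=-2, c=M1/2=14/643, d=(M2−M1)/(6·1)=1733/3858, b=Δ1−h1·(2M1+M2)/6=-5675/3858
seg 2: a=-3, c=M2/2=1761/1286, d=(M3−M2)/(6·1)=-1117/3858, b=Δ2−h2·(2M2+M3)/6=-154/1929
seg 3: a=-2, c=M3/2=322/643, d=(M4−M3)/(6·3)=-4987/34722, b=Δ3−h3·(2M3+M4)/6=6907/3858
seg 4: a=4, c=M4/2=-3055/3858, d=(M5−M4)/(6·3)=3055/34722, b=Δ4−h4·(2M4+M5)/6=1769/1929
t_q=5/2 → seg 1, τ=1/2; S=-2+-5675/3858·τ+14/643·τ²+1733/3858·τ³=-27509/10288

  seg 0: a=1 b=-5843/3858 c=0 d=7/1929
  seg 1: a=-2 b=-5675/3858 c=14/643 d=1733/3858
  seg 2: a=-3 b=-154/1929 c=1761/1286 d=-1117/3858
  seg 3: a=-2 b=6907/3858 c=322/643 d=-4987/34722
  seg 4: a=4 b=1769/1929 c=-3055/3858 d=3055/34722
S(5/2) = -27509/10288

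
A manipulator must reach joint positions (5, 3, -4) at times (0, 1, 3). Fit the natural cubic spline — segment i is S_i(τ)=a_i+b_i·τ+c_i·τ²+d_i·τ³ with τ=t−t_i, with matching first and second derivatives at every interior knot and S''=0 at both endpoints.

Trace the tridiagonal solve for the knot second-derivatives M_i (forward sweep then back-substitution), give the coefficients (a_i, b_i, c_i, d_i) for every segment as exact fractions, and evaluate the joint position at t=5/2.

  seg 0: a=5 b=-7/4 c=0 d=-1/4
  seg 1: a=3 b=-5/2 c=-3/4 d=1/8
S(5/2) = -129/64

Δ: Δ0=-2, Δ1=-7/2
row 1: diag=6, rhs=-9; c'=1/3, d'=-3/2
back: M1=-3/2
M: M0=0, M1=-3/2, M2=0
seg 0: a=5, c=M0/2=0, d=(M1−M0)/(6·1)=-1/4, b=Δ0−h0·(2M0+M1)/6=-7/4
seg 1: a=3, c=M1/2=-3/4, d=(M2−M1)/(6·2)=1/8, b=Δ1−h1·(2M1+M2)/6=-5/2
t_q=5/2 → seg 1, τ=3/2; S=3+-5/2·τ+-3/4·τ²+1/8·τ³=-129/64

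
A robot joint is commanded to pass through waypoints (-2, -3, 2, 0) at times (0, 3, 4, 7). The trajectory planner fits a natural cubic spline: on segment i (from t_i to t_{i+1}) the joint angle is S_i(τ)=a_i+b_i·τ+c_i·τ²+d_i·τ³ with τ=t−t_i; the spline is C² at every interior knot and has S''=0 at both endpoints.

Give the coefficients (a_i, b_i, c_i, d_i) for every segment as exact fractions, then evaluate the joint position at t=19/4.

Δ: Δ0=-1/3, Δ1=5, Δ2=-2/3
row 1: diag=8, rhs=32; c'=1/8, d'=4
row 2: denom=8−1·1/8=63/8; d'=(-34−1·4)/(63/8)=-304/63
back: M2=-304/63
back: M1=4−1/8·-304/63=290/63
M: M0=0, M1=290/63, M2=-304/63, M3=0
seg 0: a=-2, c=M0/2=0, d=(M1−M0)/(6·3)=145/567, b=Δ0−h0·(2M0+M1)/6=-166/63
seg 1: a=-3, c=M1/2=145/63, d=(M2−M1)/(6·1)=-11/7, b=Δ1−h1·(2M1+M2)/6=269/63
seg 2: a=2, c=M2/2=-152/63, d=(M3−M2)/(6·3)=152/567, b=Δ2−h2·(2M2+M3)/6=262/63
t_q=19/4 → seg 2, τ=3/4; S=2+262/63·τ+-152/63·τ²+152/567·τ³=31/8

  seg 0: a=-2 b=-166/63 c=0 d=145/567
  seg 1: a=-3 b=269/63 c=145/63 d=-11/7
  seg 2: a=2 b=262/63 c=-152/63 d=152/567
S(19/4) = 31/8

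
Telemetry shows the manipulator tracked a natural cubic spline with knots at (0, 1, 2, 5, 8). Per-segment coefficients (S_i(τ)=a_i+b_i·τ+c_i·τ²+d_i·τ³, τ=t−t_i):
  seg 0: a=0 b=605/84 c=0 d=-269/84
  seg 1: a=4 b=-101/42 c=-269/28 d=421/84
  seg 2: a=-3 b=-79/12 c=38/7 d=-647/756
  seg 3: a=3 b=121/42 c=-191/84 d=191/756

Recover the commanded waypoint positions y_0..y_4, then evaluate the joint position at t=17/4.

y_0=0 y_1=4 y_2=-3 y_3=3 y_4=-2
S(17/4) = -141/1792

y_0 = S_0(0) = a_0 = 0
y_1 = S_1(0) = a_1 = 4
y_2 = S_2(0) = a_2 = -3
y_3 = S_3(0) = a_3 = 3
y_4 = S_3(3) = -2
t_q=17/4 is in segment 2 (τ=9/4); S_2(τ)=-141/1792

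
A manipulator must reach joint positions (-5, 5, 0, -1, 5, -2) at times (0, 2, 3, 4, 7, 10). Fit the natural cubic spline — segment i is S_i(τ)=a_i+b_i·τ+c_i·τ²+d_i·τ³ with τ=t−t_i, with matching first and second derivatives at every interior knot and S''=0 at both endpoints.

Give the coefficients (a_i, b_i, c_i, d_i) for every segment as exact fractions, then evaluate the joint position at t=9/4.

  seg 0: a=-5 b=16963/1929 c=0 d=-3659/3858
  seg 1: a=5 b=-4991/1929 c=-3659/643 d=6323/1929
  seg 2: a=0 b=-7976/1929 c=2664/643 d=-1945/1929
  seg 3: a=-1 b=2173/1929 c=719/643 d=-4786/17361
  seg 4: a=5 b=757/1929 c=-2629/1929 d=2629/17361
S(9/4) = 166613/41152

Δ: Δ0=5, Δ1=-5, Δ2=-1, Δ3=2, Δ4=-7/3
row 1: diag=6, rhs=-60; c'=1/6, d'=-10
row 2: denom=4−1·1/6=23/6; d'=(24−1·-10)/(23/6)=204/23
row 3: denom=8−1·6/23=178/23; d'=(18−1·204/23)/(178/23)=105/89
row 4: denom=12−3·69/178=1929/178; d'=(-26−3·105/89)/(1929/178)=-5258/1929
back: M4=-5258/1929
back: M3=105/89−69/178·-5258/1929=1438/643
back: M2=204/23−6/23·1438/643=5328/643
back: M1=-10−1/6·5328/643=-7318/643
M: M0=0, M1=-7318/643, M2=5328/643, M3=1438/643, M4=-5258/1929, M5=0
seg 0: a=-5, c=M0/2=0, d=(M1−M0)/(6·2)=-3659/3858, b=Δ0−h0·(2M0+M1)/6=16963/1929
seg 1: a=5, c=M1/2=-3659/643, d=(M2−M1)/(6·1)=6323/1929, b=Δ1−h1·(2M1+M2)/6=-4991/1929
seg 2: a=0, c=M2/2=2664/643, d=(M3−M2)/(6·1)=-1945/1929, b=Δ2−h2·(2M2+M3)/6=-7976/1929
seg 3: a=-1, c=M3/2=719/643, d=(M4−M3)/(6·3)=-4786/17361, b=Δ3−h3·(2M3+M4)/6=2173/1929
seg 4: a=5, c=M4/2=-2629/1929, d=(M5−M4)/(6·3)=2629/17361, b=Δ4−h4·(2M4+M5)/6=757/1929
t_q=9/4 → seg 1, τ=1/4; S=5+-4991/1929·τ+-3659/643·τ²+6323/1929·τ³=166613/41152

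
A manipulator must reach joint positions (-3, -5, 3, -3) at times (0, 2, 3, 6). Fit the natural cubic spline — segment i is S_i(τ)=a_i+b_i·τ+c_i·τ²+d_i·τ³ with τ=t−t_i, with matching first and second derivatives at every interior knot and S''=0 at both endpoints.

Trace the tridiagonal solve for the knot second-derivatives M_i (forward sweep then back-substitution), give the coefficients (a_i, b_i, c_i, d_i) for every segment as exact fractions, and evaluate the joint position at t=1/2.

  seg 0: a=-3 b=-211/47 c=0 d=41/47
  seg 1: a=-5 b=281/47 c=246/47 d=-151/47
  seg 2: a=3 b=320/47 c=-207/47 d=23/47
S(1/2) = -1931/376

Δ: Δ0=-1, Δ1=8, Δ2=-2
row 1: diag=6, rhs=54; c'=1/6, d'=9
row 2: denom=8−1·1/6=47/6; d'=(-60−1·9)/(47/6)=-414/47
back: M2=-414/47
back: M1=9−1/6·-414/47=492/47
M: M0=0, M1=492/47, M2=-414/47, M3=0
seg 0: a=-3, c=M0/2=0, d=(M1−M0)/(6·2)=41/47, b=Δ0−h0·(2M0+M1)/6=-211/47
seg 1: a=-5, c=M1/2=246/47, d=(M2−M1)/(6·1)=-151/47, b=Δ1−h1·(2M1+M2)/6=281/47
seg 2: a=3, c=M2/2=-207/47, d=(M3−M2)/(6·3)=23/47, b=Δ2−h2·(2M2+M3)/6=320/47
t_q=1/2 → seg 0, τ=1/2; S=-3+-211/47·τ+0·τ²+41/47·τ³=-1931/376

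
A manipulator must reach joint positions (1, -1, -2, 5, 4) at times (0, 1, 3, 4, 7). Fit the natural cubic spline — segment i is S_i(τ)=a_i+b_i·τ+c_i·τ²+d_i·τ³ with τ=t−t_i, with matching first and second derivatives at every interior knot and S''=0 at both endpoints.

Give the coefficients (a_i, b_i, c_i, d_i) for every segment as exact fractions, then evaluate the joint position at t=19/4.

  seg 0: a=1 b=-523/300 c=0 d=-77/300
  seg 1: a=-1 b=-377/150 c=-77/100 d=533/600
  seg 2: a=-2 b=76/15 c=114/25 d=-197/75
  seg 3: a=5 b=473/75 c=-83/25 d=83/225
S(19/4) = 12829/1600

Δ: Δ0=-2, Δ1=-1/2, Δ2=7, Δ3=-1/3
row 1: diag=6, rhs=9; c'=1/3, d'=3/2
row 2: denom=6−2·1/3=16/3; d'=(45−2·3/2)/(16/3)=63/8
row 3: denom=8−1·3/16=125/16; d'=(-44−1·63/8)/(125/16)=-166/25
back: M3=-166/25
back: M2=63/8−3/16·-166/25=228/25
back: M1=3/2−1/3·228/25=-77/50
M: M0=0, M1=-77/50, M2=228/25, M3=-166/25, M4=0
seg 0: a=1, c=M0/2=0, d=(M1−M0)/(6·1)=-77/300, b=Δ0−h0·(2M0+M1)/6=-523/300
seg 1: a=-1, c=M1/2=-77/100, d=(M2−M1)/(6·2)=533/600, b=Δ1−h1·(2M1+M2)/6=-377/150
seg 2: a=-2, c=M2/2=114/25, d=(M3−M2)/(6·1)=-197/75, b=Δ2−h2·(2M2+M3)/6=76/15
seg 3: a=5, c=M3/2=-83/25, d=(M4−M3)/(6·3)=83/225, b=Δ3−h3·(2M3+M4)/6=473/75
t_q=19/4 → seg 3, τ=3/4; S=5+473/75·τ+-83/25·τ²+83/225·τ³=12829/1600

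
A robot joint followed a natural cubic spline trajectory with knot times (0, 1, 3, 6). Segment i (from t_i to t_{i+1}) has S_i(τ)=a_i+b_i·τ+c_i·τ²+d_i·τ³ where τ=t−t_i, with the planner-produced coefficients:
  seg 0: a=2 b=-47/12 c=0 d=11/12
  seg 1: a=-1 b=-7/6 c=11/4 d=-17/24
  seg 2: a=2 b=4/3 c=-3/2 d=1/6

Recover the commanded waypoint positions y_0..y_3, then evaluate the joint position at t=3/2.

y_0=2 y_1=-1 y_2=2 y_3=-3
S(3/2) = -63/64

y_0 = S_0(0) = a_0 = 2
y_1 = S_1(0) = a_1 = -1
y_2 = S_2(0) = a_2 = 2
y_3 = S_2(3) = -3
t_q=3/2 is in segment 1 (τ=1/2); S_1(τ)=-63/64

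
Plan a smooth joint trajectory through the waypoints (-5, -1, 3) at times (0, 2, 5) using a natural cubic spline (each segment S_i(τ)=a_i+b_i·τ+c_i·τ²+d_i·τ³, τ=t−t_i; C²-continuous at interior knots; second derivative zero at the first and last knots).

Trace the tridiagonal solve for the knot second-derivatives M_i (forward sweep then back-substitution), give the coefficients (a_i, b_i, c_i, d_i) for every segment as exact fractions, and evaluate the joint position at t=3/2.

  seg 0: a=-5 b=32/15 c=0 d=-1/30
  seg 1: a=-1 b=26/15 c=-1/5 d=1/45
S(3/2) = -153/80

Δ: Δ0=2, Δ1=4/3
row 1: diag=10, rhs=-4; c'=3/10, d'=-2/5
back: M1=-2/5
M: M0=0, M1=-2/5, M2=0
seg 0: a=-5, c=M0/2=0, d=(M1−M0)/(6·2)=-1/30, b=Δ0−h0·(2M0+M1)/6=32/15
seg 1: a=-1, c=M1/2=-1/5, d=(M2−M1)/(6·3)=1/45, b=Δ1−h1·(2M1+M2)/6=26/15
t_q=3/2 → seg 0, τ=3/2; S=-5+32/15·τ+0·τ²+-1/30·τ³=-153/80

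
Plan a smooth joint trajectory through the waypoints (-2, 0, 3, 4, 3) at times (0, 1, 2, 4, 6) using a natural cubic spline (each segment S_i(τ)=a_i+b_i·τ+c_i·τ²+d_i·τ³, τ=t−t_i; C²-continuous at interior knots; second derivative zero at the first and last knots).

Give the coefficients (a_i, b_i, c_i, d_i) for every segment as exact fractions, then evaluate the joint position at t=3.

Δ: Δ0=2, Δ1=3, Δ2=1/2, Δ3=-1/2
row 1: diag=4, rhs=6; c'=1/4, d'=3/2
row 2: denom=6−1·1/4=23/4; d'=(-15−1·3/2)/(23/4)=-66/23
row 3: denom=8−2·8/23=168/23; d'=(-6−2·-66/23)/(168/23)=-1/28
back: M3=-1/28
back: M2=-66/23−8/23·-1/28=-20/7
back: M1=3/2−1/4·-20/7=31/14
M: M0=0, M1=31/14, M2=-20/7, M3=-1/28, M4=0
seg 0: a=-2, c=M0/2=0, d=(M1−M0)/(6·1)=31/84, b=Δ0−h0·(2M0+M1)/6=137/84
seg 1: a=0, c=M1/2=31/28, d=(M2−M1)/(6·1)=-71/84, b=Δ1−h1·(2M1+M2)/6=115/42
seg 2: a=3, c=M2/2=-10/7, d=(M3−M2)/(6·2)=79/336, b=Δ2−h2·(2M2+M3)/6=29/12
seg 3: a=4, c=M3/2=-1/56, d=(M4−M3)/(6·2)=1/336, b=Δ3−h3·(2M3+M4)/6=-10/21
t_q=3 → seg 2, τ=1; S=3+29/12·τ+-10/7·τ²+79/336·τ³=473/112

  seg 0: a=-2 b=137/84 c=0 d=31/84
  seg 1: a=0 b=115/42 c=31/28 d=-71/84
  seg 2: a=3 b=29/12 c=-10/7 d=79/336
  seg 3: a=4 b=-10/21 c=-1/56 d=1/336
S(3) = 473/112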